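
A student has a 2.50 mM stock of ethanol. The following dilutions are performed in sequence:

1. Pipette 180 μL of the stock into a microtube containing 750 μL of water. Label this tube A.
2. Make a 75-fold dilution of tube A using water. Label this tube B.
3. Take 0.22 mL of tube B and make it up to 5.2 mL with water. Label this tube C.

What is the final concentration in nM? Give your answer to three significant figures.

273 nM

Step 1: 180 μL + 750 μL = 930 μL total → factor 930/180 = 5.1667
Step 2: 75-fold → factor 75
Step 3: 0.22 mL brought to 5.2 mL → factor 5.2/0.22 = 23.636
Overall dilution factor = 5.1667 × 75 × 23.636 = 9159.1
Final = 2.50 mM / 9159.1 = 0.0002730 mM = 273 nM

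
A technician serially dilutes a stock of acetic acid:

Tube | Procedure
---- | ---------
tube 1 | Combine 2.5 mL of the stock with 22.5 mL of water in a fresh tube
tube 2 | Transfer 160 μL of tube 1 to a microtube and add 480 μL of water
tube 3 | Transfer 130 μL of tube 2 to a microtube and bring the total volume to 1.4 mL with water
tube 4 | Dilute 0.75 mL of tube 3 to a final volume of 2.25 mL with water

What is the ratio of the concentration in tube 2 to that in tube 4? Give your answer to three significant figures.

32.3

Step 1: 2.5 mL + 22.5 mL = 25 mL total → factor 25/2.5 = 10
Step 2: 160 μL + 480 μL = 640 μL total → factor 640/160 = 4
Step 3: 130 μL brought to 1.4 mL → factor 1400/130 = 10.769
Step 4: 0.75 mL brought to 2.25 mL → factor 2.25/0.75 = 3
Dilution factor to tube 2 = 40; to tube 4 = 1292.3
[tube 2]/[tube 4] = (factor to tube 4)/(factor to tube 2) = 1292.3/40 = 32.3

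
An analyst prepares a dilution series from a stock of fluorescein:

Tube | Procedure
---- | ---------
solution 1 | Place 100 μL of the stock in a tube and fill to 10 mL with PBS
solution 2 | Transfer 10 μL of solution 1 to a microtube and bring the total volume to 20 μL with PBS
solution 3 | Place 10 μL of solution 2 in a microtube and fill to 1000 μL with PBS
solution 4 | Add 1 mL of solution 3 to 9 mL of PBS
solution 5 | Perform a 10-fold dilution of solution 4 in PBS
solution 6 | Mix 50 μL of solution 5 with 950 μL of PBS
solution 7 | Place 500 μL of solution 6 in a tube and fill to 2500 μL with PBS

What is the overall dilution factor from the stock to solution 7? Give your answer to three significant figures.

2.00 × 10^8

Step 1: 100 μL brought to 10 mL → factor 10000/100 = 100
Step 2: 10 μL brought to 20 μL → factor 20/10 = 2
Step 3: 10 μL brought to 1000 μL → factor 1000/10 = 100
Step 4: 1 mL + 9 mL = 10 mL total → factor 10/1 = 10
Step 5: 10-fold → factor 10
Step 6: 50 μL + 950 μL = 1000 μL total → factor 1000/50 = 20
Step 7: 500 μL brought to 2500 μL → factor 2500/500 = 5
Overall dilution factor = 100 × 2 × 100 × 10 × 10 × 20 × 5 = 2 × 10^8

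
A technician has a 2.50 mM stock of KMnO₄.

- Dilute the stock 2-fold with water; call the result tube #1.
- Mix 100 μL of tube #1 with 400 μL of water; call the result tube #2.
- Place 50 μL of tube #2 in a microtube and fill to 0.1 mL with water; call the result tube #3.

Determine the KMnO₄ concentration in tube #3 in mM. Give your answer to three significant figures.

Step 1: 2-fold → factor 2
Step 2: 100 μL + 400 μL = 500 μL total → factor 500/100 = 5
Step 3: 50 μL brought to 0.1 mL → factor 100/50 = 2
Overall dilution factor = 2 × 5 × 2 = 20
Final = 2.50 mM / 20 = 0.125 mM

0.125 mM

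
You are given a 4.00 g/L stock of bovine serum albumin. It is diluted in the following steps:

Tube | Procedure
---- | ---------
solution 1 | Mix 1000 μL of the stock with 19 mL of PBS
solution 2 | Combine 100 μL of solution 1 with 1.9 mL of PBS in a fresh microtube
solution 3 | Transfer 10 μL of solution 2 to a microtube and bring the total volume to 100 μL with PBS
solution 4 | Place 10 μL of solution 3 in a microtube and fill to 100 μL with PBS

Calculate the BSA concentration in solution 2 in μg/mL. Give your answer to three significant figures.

10.0 μg/mL

Step 1: 1000 μL + 19 mL = 20000 μL total → factor 20000/1000 = 20
Step 2: 100 μL + 1.9 mL = 2000 μL total → factor 2000/100 = 20
Dilution factor through solution 2 = 20 × 20 = 400
[solution 2] = 4.00 g/L / 400 = 0.01000 g/L = 10.0 μg/mL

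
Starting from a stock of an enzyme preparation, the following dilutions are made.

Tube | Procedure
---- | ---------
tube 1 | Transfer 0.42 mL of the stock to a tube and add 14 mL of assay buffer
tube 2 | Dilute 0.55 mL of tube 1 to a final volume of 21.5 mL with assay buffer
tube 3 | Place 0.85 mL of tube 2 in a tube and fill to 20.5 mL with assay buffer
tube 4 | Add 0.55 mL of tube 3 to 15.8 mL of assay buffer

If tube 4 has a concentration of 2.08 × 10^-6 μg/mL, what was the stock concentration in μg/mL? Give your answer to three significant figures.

2.00 μg/mL

Step 1: 0.42 mL + 14 mL = 14.42 mL total → factor 14.42/0.42 = 34.333
Step 2: 0.55 mL brought to 21.5 mL → factor 21.5/0.55 = 39.091
Step 3: 0.85 mL brought to 20.5 mL → factor 20.5/0.85 = 24.118
Step 4: 0.55 mL + 15.8 mL = 16.35 mL total → factor 16.35/0.55 = 29.727
Overall dilution factor = 34.333 × 39.091 × 24.118 × 29.727 = 9.6224 × 10^5
Stock = 2.08 × 10^-6 μg/mL × 9.6224 × 10^5 = 2.00 μg/mL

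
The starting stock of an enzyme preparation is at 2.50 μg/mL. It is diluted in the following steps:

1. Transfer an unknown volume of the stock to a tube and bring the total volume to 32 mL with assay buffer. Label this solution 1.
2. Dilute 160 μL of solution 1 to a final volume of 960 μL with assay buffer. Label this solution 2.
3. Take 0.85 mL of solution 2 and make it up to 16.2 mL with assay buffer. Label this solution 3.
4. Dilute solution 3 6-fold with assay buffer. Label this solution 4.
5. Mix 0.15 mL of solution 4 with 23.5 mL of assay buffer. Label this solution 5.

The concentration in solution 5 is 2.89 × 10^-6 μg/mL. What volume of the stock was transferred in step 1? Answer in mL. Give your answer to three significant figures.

Step 1: v brought to 32 mL → factor = 32 mL/v
Step 2: 160 μL brought to 960 μL → factor 960/160 = 6
Step 3: 0.85 mL brought to 16.2 mL → factor 16.2/0.85 = 19.059
Step 4: 6-fold → factor 6
Step 5: 0.15 mL + 23.5 mL = 23.65 mL total → factor 23.65/0.15 = 157.67
Product of known-step factors = 1.0818 × 10^5
Overall factor = 2.50 μg/mL / (2.89 × 10^-6 μg/mL) = 8.6505 × 10^5
Step-1 factor = 8.6505 × 10^5 / 1.0818 × 10^5 = 7.9966
v = 32 mL / 7.9966 = 4.00 mL

4.00 mL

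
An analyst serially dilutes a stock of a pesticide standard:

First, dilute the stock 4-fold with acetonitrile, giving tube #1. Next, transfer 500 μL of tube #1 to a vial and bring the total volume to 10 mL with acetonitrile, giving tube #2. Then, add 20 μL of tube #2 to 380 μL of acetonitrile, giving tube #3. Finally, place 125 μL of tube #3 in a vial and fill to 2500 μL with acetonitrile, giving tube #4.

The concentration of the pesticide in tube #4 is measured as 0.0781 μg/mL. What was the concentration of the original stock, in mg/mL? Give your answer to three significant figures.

Step 1: 4-fold → factor 4
Step 2: 500 μL brought to 10 mL → factor 10000/500 = 20
Step 3: 20 μL + 380 μL = 400 μL total → factor 400/20 = 20
Step 4: 125 μL brought to 2500 μL → factor 2500/125 = 20
Overall dilution factor = 4 × 20 × 20 × 20 = 32000
Stock = 0.0781 μg/mL × 32000 = 2499 μg/mL = 2.50 mg/mL

2.50 mg/mL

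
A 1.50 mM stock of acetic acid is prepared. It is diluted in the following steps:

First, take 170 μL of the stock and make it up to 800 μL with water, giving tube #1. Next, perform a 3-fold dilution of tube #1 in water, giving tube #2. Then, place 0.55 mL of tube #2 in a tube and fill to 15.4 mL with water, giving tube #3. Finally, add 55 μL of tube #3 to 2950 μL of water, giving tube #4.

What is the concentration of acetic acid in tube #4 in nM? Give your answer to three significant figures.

69.5 nM

Step 1: 170 μL brought to 800 μL → factor 800/170 = 4.7059
Step 2: 3-fold → factor 3
Step 3: 0.55 mL brought to 15.4 mL → factor 15.4/0.55 = 28
Step 4: 55 μL + 2950 μL = 3005 μL total → factor 3005/55 = 54.636
Overall dilution factor = 4.7059 × 3 × 28 × 54.636 = 21597
Final = 1.50 mM / 21597 = 6.945 × 10^-5 mM = 69.5 nM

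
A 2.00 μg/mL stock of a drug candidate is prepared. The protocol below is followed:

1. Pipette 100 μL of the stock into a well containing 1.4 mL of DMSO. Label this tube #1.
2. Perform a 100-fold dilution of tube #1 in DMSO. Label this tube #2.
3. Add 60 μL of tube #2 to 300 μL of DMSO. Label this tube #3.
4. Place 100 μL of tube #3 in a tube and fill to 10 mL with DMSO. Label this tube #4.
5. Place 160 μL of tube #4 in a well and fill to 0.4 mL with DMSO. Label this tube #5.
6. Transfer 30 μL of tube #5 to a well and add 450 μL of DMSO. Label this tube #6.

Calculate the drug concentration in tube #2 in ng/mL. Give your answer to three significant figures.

1.33 ng/mL

Step 1: 100 μL + 1.4 mL = 1500 μL total → factor 1500/100 = 15
Step 2: 100-fold → factor 100
Dilution factor through tube #2 = 15 × 100 = 1500
[tube #2] = 2.00 μg/mL / 1500 = 0.001333 μg/mL = 1.33 ng/mL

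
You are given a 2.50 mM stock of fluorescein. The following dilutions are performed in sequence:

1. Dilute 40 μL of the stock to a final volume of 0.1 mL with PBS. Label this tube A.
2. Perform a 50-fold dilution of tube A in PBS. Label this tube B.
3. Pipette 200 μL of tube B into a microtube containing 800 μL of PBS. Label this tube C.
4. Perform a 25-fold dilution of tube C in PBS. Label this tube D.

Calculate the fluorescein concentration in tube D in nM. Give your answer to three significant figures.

Step 1: 40 μL brought to 0.1 mL → factor 100/40 = 2.5
Step 2: 50-fold → factor 50
Step 3: 200 μL + 800 μL = 1000 μL total → factor 1000/200 = 5
Step 4: 25-fold → factor 25
Dilution factor through tube D = 2.5 × 50 × 5 × 25 = 15625
[tube D] = 2.50 mM / 15625 = 0.0001600 mM = 160 nM

160 nM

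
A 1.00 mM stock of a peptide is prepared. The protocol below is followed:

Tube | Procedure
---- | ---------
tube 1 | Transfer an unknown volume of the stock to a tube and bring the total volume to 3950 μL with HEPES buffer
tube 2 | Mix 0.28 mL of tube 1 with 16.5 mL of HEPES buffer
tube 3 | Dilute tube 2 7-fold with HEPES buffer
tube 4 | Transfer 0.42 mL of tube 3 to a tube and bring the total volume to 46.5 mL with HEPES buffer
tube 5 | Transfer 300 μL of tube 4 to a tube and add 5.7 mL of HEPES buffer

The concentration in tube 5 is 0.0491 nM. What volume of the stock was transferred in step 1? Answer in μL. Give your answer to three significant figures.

180 μL

Step 1: v brought to 3950 μL → factor = 3950 μL/v
Step 2: 0.28 mL + 16.5 mL = 16.78 mL total → factor 16.78/0.28 = 59.929
Step 3: 7-fold → factor 7
Step 4: 0.42 mL brought to 46.5 mL → factor 46.5/0.42 = 110.71
Step 5: 300 μL + 5.7 mL = 6000 μL total → factor 6000/300 = 20
Product of known-step factors = 9.2889 × 10^5
Overall factor = 1.00 mM / (0.0491 nM) = 2.0367 × 10^7
Step-1 factor = 2.0367 × 10^7 / 9.2889 × 10^5 = 21.926
v = 3950 μL / 21.926 = 180 μL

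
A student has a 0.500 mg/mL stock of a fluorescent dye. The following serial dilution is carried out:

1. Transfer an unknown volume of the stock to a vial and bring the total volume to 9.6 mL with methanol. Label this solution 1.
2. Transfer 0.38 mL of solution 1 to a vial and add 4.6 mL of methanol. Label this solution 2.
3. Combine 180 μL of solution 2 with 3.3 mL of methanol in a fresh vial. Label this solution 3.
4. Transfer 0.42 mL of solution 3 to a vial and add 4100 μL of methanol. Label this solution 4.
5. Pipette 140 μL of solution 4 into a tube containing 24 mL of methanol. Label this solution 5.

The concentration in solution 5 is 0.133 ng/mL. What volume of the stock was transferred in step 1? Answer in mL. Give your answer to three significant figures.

1.20 mL

Step 1: v brought to 9.6 mL → factor = 9.6 mL/v
Step 2: 0.38 mL + 4.6 mL = 4.98 mL total → factor 4.98/0.38 = 13.105
Step 3: 180 μL + 3.3 mL = 3480 μL total → factor 3480/180 = 19.333
Step 4: 0.42 mL + 4100 μL = 4.52 mL total → factor 4.52/0.42 = 10.762
Step 5: 140 μL + 24 mL = 24140 μL total → factor 24140/140 = 172.43
Product of known-step factors = 4.7017 × 10^5
Overall factor = 0.500 mg/mL / (0.133 ng/mL) = 3.7594 × 10^6
Step-1 factor = 3.7594 × 10^6 / 4.7017 × 10^5 = 7.9959
v = 9.6 mL / 7.9959 = 1.20 mL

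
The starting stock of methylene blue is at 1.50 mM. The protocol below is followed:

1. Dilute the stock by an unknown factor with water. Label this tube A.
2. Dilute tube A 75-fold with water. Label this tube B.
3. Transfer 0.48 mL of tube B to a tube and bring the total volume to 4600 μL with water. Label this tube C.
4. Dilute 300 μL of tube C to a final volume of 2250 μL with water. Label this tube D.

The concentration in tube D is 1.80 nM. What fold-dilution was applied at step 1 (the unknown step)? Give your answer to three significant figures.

155-fold

Step 1: unknown factor x
Step 2: 75-fold → factor 75
Step 3: 0.48 mL brought to 4600 μL → factor 4.6/0.48 = 9.5833
Step 4: 300 μL brought to 2250 μL → factor 2250/300 = 7.5
Product of known-step factors = 5390.6
Overall factor = 1.50 mM / (1.80 nM) = 8.3333 × 10^5
x = 8.3333 × 10^5 / 5390.6 = 155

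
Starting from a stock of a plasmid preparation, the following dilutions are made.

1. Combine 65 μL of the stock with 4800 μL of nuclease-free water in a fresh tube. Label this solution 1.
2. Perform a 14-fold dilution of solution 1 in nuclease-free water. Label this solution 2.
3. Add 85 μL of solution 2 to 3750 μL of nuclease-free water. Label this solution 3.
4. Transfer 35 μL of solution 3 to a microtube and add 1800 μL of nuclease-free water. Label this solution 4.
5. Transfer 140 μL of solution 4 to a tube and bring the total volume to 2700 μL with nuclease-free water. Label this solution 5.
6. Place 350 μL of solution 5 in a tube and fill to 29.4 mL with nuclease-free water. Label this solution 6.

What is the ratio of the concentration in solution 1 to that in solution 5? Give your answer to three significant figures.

6.39 × 10^5

Step 1: 65 μL + 4800 μL = 4865 μL total → factor 4865/65 = 74.846
Step 2: 14-fold → factor 14
Step 3: 85 μL + 3750 μL = 3835 μL total → factor 3835/85 = 45.118
Step 4: 35 μL + 1800 μL = 1835 μL total → factor 1835/35 = 52.429
Step 5: 140 μL brought to 2700 μL → factor 2700/140 = 19.286
Dilution factor to solution 1 = 74.846; to solution 5 = 4.7802 × 10^7
[solution 1]/[solution 5] = (factor to solution 5)/(factor to solution 1) = 4.7802 × 10^7/74.846 = 6.39 × 10^5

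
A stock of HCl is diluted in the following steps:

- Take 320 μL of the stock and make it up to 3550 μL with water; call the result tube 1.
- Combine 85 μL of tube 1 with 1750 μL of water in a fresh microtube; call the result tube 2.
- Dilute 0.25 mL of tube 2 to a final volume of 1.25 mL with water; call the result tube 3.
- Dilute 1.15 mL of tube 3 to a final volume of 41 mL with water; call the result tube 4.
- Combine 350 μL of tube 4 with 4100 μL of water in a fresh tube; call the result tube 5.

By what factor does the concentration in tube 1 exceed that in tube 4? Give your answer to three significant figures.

Step 1: 320 μL brought to 3550 μL → factor 3550/320 = 11.094
Step 2: 85 μL + 1750 μL = 1835 μL total → factor 1835/85 = 21.588
Step 3: 0.25 mL brought to 1.25 mL → factor 1.25/0.25 = 5
Step 4: 1.15 mL brought to 41 mL → factor 41/1.15 = 35.652
Dilution factor to tube 1 = 11.094; to tube 4 = 42692
[tube 1]/[tube 4] = (factor to tube 4)/(factor to tube 1) = 42692/11.094 = 3.85 × 10^3

3.85 × 10^3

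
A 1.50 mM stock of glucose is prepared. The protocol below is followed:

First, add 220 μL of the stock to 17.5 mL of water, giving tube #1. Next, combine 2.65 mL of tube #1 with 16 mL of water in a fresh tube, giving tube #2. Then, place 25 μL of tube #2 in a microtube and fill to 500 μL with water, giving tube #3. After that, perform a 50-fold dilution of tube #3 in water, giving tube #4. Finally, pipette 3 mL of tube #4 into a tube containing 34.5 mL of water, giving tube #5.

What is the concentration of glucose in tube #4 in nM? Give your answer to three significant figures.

2.65 nM

Step 1: 220 μL + 17.5 mL = 17720 μL total → factor 17720/220 = 80.545
Step 2: 2.65 mL + 16 mL = 18.65 mL total → factor 18.65/2.65 = 7.0377
Step 3: 25 μL brought to 500 μL → factor 500/25 = 20
Step 4: 50-fold → factor 50
Dilution factor through tube #4 = 80.545 × 7.0377 × 20 × 50 = 5.6686 × 10^5
[tube #4] = 1.50 mM / 5.6686 × 10^5 = 2.646 × 10^-6 mM = 2.65 nM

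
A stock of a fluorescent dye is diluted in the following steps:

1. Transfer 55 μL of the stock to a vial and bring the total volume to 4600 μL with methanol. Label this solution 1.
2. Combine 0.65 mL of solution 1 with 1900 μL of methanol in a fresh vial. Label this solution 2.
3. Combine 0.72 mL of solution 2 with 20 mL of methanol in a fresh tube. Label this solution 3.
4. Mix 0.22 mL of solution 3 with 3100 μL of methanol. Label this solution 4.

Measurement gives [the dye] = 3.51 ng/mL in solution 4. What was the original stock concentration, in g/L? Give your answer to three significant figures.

Step 1: 55 μL brought to 4600 μL → factor 4600/55 = 83.636
Step 2: 0.65 mL + 1900 μL = 2.55 mL total → factor 2.55/0.65 = 3.9231
Step 3: 0.72 mL + 20 mL = 20.72 mL total → factor 20.72/0.72 = 28.778
Step 4: 0.22 mL + 3100 μL = 3.32 mL total → factor 3.32/0.22 = 15.091
Overall dilution factor = 83.636 × 3.9231 × 28.778 × 15.091 = 1.4249 × 10^5
Stock = 3.51 ng/mL × 1.4249 × 10^5 = 5.002 × 10^5 ng/mL = 0.500 g/L

0.500 g/L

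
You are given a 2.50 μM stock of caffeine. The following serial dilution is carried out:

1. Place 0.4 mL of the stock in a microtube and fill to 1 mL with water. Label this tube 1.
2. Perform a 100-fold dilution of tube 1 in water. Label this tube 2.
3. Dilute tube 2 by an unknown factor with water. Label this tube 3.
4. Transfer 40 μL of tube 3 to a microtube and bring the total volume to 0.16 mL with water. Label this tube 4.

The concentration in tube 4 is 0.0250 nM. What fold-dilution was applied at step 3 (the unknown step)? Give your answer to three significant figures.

100-fold

Step 1: 0.4 mL brought to 1 mL → factor 1/0.4 = 2.5
Step 2: 100-fold → factor 100
Step 3: unknown factor x
Step 4: 40 μL brought to 0.16 mL → factor 160/40 = 4
Product of known-step factors = 1000
Overall factor = 2.50 μM / (0.0250 nM) = 1 × 10^5
x = 1 × 10^5 / 1000 = 100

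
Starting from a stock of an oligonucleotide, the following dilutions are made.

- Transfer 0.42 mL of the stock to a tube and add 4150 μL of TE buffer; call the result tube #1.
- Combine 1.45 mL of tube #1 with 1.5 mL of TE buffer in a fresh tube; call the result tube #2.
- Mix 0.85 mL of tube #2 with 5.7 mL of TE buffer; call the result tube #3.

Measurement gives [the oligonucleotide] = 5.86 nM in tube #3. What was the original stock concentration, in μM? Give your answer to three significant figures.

Step 1: 0.42 mL + 4150 μL = 4.57 mL total → factor 4.57/0.42 = 10.881
Step 2: 1.45 mL + 1.5 mL = 2.95 mL total → factor 2.95/1.45 = 2.0345
Step 3: 0.85 mL + 5.7 mL = 6.55 mL total → factor 6.55/0.85 = 7.7059
Overall dilution factor = 10.881 × 2.0345 × 7.7059 = 170.59
Stock = 5.86 nM × 170.59 = 999.6 nM = 1.00 μM

1.00 μM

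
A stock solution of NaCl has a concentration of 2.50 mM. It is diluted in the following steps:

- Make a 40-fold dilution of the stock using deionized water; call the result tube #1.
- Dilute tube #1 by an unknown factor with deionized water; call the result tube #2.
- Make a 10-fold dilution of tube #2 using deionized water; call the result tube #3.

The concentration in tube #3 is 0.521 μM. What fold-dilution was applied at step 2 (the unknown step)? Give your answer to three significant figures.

Step 1: 40-fold → factor 40
Step 2: unknown factor x
Step 3: 10-fold → factor 10
Product of known-step factors = 400
Overall factor = 2.50 mM / (0.521 μM) = 4798.5
x = 4798.5 / 400 = 12.0

12.0-fold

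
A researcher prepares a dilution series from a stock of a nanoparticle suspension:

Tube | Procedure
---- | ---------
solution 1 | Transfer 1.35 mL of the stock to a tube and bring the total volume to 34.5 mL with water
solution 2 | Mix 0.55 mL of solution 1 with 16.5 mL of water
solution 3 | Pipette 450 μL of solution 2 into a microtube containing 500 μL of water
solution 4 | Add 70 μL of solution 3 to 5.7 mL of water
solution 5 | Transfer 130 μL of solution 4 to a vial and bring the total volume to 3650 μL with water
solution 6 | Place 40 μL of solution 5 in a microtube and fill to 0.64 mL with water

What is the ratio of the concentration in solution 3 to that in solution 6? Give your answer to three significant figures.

Step 1: 1.35 mL brought to 34.5 mL → factor 34.5/1.35 = 25.556
Step 2: 0.55 mL + 16.5 mL = 17.05 mL total → factor 17.05/0.55 = 31
Step 3: 450 μL + 500 μL = 950 μL total → factor 950/450 = 2.1111
Step 4: 70 μL + 5.7 mL = 5770 μL total → factor 5770/70 = 82.429
Step 5: 130 μL brought to 3650 μL → factor 3650/130 = 28.077
Step 6: 40 μL brought to 0.64 mL → factor 640/40 = 16
Dilution factor to solution 3 = 1672.5; to solution 6 = 6.1931 × 10^7
[solution 3]/[solution 6] = (factor to solution 6)/(factor to solution 3) = 6.1931 × 10^7/1672.5 = 3.70 × 10^4

3.70 × 10^4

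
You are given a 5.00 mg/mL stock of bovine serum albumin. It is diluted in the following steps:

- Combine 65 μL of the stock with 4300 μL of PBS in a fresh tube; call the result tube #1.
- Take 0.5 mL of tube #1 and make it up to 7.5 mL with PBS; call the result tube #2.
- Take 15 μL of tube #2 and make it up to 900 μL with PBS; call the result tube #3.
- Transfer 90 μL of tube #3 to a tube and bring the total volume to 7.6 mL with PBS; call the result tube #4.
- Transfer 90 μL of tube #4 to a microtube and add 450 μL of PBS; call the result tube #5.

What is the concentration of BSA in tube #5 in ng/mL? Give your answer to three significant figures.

Step 1: 65 μL + 4300 μL = 4365 μL total → factor 4365/65 = 67.154
Step 2: 0.5 mL brought to 7.5 mL → factor 7.5/0.5 = 15
Step 3: 15 μL brought to 900 μL → factor 900/15 = 60
Step 4: 90 μL brought to 7.6 mL → factor 7600/90 = 84.444
Step 5: 90 μL + 450 μL = 540 μL total → factor 540/90 = 6
Overall dilution factor = 67.154 × 15 × 60 × 84.444 × 6 = 3.0622 × 10^7
Final = 5.00 mg/mL / 3.0622 × 10^7 = 1.633 × 10^-7 mg/mL = 0.163 ng/mL

0.163 ng/mL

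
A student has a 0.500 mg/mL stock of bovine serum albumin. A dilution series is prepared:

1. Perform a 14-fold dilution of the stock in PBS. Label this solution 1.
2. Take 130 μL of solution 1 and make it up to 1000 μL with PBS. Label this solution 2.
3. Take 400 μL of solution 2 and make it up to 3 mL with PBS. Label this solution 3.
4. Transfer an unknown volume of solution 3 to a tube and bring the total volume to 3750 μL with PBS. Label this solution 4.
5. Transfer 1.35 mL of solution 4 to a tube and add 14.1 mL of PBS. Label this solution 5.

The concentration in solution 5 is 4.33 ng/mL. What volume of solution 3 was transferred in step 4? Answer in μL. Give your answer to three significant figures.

Step 1: 14-fold → factor 14
Step 2: 130 μL brought to 1000 μL → factor 1000/130 = 7.6923
Step 3: 400 μL brought to 3 mL → factor 3000/400 = 7.5
Step 4: v brought to 3750 μL → factor = 3750 μL/v
Step 5: 1.35 mL + 14.1 mL = 15.45 mL total → factor 15.45/1.35 = 11.444
Product of known-step factors = 9243.6
Overall factor = 0.500 mg/mL / (4.33 ng/mL) = 1.1547 × 10^5
Step-4 factor = 1.1547 × 10^5 / 9243.6 = 12.492
v = 3750 μL / 12.492 = 300 μL

300 μL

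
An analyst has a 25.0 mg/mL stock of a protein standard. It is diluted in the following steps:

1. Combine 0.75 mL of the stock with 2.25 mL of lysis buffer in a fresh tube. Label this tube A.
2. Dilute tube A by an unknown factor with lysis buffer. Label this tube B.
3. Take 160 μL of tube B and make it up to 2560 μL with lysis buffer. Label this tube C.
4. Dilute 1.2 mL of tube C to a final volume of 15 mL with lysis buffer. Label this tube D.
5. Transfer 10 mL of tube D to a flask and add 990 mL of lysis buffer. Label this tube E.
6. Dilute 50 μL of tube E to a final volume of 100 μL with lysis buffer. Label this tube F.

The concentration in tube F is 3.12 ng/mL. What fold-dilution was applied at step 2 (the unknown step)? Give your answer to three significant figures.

Step 1: 0.75 mL + 2.25 mL = 3 mL total → factor 3/0.75 = 4
Step 2: unknown factor x
Step 3: 160 μL brought to 2560 μL → factor 2560/160 = 16
Step 4: 1.2 mL brought to 15 mL → factor 15/1.2 = 12.5
Step 5: 10 mL + 990 mL = 1000 mL total → factor 1000/10 = 100
Step 6: 50 μL brought to 100 μL → factor 100/50 = 2
Product of known-step factors = 1.6 × 10^5
Overall factor = 25.0 mg/mL / (3.12 ng/mL) = 8.0128 × 10^6
x = 8.0128 × 10^6 / 1.6 × 10^5 = 50.1

50.1-fold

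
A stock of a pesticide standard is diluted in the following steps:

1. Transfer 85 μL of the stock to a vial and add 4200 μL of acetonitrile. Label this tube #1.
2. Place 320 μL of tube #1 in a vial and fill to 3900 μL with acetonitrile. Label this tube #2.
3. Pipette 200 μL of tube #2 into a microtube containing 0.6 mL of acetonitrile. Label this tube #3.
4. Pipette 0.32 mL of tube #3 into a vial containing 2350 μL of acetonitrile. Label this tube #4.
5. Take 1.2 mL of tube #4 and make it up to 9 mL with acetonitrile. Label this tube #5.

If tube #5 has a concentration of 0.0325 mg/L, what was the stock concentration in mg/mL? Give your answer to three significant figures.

5.00 mg/mL

Step 1: 85 μL + 4200 μL = 4285 μL total → factor 4285/85 = 50.412
Step 2: 320 μL brought to 3900 μL → factor 3900/320 = 12.188
Step 3: 200 μL + 0.6 mL = 800 μL total → factor 800/200 = 4
Step 4: 0.32 mL + 2350 μL = 2.67 mL total → factor 2.67/0.32 = 8.3438
Step 5: 1.2 mL brought to 9 mL → factor 9/1.2 = 7.5
Overall dilution factor = 50.412 × 12.188 × 4 × 8.3438 × 7.5 = 1.5379 × 10^5
Stock = 0.0325 mg/L × 1.5379 × 10^5 = 4998 mg/L = 5.00 mg/mL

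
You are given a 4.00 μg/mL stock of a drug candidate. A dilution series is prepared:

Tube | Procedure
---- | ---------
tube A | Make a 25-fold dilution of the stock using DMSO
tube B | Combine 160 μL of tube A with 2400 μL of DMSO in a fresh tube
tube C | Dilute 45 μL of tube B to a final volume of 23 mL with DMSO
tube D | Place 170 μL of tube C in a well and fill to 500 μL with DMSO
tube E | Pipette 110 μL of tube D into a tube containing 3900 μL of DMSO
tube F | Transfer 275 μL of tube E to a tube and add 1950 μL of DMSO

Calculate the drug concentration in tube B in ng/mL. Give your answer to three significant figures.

Step 1: 25-fold → factor 25
Step 2: 160 μL + 2400 μL = 2560 μL total → factor 2560/160 = 16
Dilution factor through tube B = 25 × 16 = 400
[tube B] = 4.00 μg/mL / 400 = 0.01000 μg/mL = 10.0 ng/mL

10.0 ng/mL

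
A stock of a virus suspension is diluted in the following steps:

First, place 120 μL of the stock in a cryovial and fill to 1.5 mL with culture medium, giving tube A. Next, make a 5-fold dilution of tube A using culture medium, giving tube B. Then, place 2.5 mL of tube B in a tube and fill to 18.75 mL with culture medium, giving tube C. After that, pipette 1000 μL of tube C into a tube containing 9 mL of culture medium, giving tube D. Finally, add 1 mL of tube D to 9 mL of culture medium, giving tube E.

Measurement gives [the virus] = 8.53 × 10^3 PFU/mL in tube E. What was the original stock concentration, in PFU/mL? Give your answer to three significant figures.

4.00 × 10^8 PFU/mL

Step 1: 120 μL brought to 1.5 mL → factor 1500/120 = 12.5
Step 2: 5-fold → factor 5
Step 3: 2.5 mL brought to 18.75 mL → factor 18.75/2.5 = 7.5
Step 4: 1000 μL + 9 mL = 10000 μL total → factor 10000/1000 = 10
Step 5: 1 mL + 9 mL = 10 mL total → factor 10/1 = 10
Overall dilution factor = 12.5 × 5 × 7.5 × 10 × 10 = 46875
Stock = 8.53 × 10^3 PFU/mL × 46875 = 4.00 × 10^8 PFU/mL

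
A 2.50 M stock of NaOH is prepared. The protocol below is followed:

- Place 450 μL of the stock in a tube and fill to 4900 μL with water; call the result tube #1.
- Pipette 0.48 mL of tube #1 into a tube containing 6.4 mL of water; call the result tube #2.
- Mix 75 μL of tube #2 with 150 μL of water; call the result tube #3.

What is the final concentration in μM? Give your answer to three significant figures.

Step 1: 450 μL brought to 4900 μL → factor 4900/450 = 10.889
Step 2: 0.48 mL + 6.4 mL = 6.88 mL total → factor 6.88/0.48 = 14.333
Step 3: 75 μL + 150 μL = 225 μL total → factor 225/75 = 3
Overall dilution factor = 10.889 × 14.333 × 3 = 468.22
Final = 2.50 M / 468.22 = 0.005339 M = 5.34 × 10^3 μM

5.34 × 10^3 μM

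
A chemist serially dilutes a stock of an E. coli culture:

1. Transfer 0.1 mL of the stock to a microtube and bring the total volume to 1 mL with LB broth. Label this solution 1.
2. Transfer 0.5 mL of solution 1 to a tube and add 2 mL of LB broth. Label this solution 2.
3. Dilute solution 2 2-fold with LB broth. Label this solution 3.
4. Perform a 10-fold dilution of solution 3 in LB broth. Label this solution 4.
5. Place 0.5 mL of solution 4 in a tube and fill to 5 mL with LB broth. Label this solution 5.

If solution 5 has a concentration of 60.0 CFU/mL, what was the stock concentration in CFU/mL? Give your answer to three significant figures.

6.00 × 10^5 CFU/mL

Step 1: 0.1 mL brought to 1 mL → factor 1/0.1 = 10
Step 2: 0.5 mL + 2 mL = 2.5 mL total → factor 2.5/0.5 = 5
Step 3: 2-fold → factor 2
Step 4: 10-fold → factor 10
Step 5: 0.5 mL brought to 5 mL → factor 5/0.5 = 10
Overall dilution factor = 10 × 5 × 2 × 10 × 10 = 10000
Stock = 60.0 CFU/mL × 10000 = 6.00 × 10^5 CFU/mL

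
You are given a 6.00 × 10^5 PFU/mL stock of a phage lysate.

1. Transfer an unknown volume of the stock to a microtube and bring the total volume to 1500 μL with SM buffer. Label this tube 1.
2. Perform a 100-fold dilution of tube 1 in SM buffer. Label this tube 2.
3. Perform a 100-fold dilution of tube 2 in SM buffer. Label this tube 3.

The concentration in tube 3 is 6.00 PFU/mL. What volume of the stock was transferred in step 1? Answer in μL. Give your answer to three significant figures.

Step 1: v brought to 1500 μL → factor = 1500 μL/v
Step 2: 100-fold → factor 100
Step 3: 100-fold → factor 100
Product of known-step factors = 10000
Overall factor = 6.00 × 10^5 PFU/mL / (6.00 PFU/mL) = 1 × 10^5
Step-1 factor = 1 × 10^5 / 10000 = 10
v = 1500 μL / 10 = 150 μL

150 μL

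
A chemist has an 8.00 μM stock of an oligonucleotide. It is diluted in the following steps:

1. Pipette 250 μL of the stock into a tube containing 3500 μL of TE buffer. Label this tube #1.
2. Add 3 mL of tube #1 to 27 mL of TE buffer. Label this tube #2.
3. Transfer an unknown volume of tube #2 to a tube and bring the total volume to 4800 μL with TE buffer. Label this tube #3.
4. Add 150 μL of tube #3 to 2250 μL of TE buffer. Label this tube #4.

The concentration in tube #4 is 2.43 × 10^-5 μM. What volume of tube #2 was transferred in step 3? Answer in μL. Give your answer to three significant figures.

35.0 μL

Step 1: 250 μL + 3500 μL = 3750 μL total → factor 3750/250 = 15
Step 2: 3 mL + 27 mL = 30 mL total → factor 30/3 = 10
Step 3: v brought to 4800 μL → factor = 4800 μL/v
Step 4: 150 μL + 2250 μL = 2400 μL total → factor 2400/150 = 16
Product of known-step factors = 2400
Overall factor = 8.00 μM / (2.43 × 10^-5 μM) = 3.2922 × 10^5
Step-3 factor = 3.2922 × 10^5 / 2400 = 137.17
v = 4800 μL / 137.17 = 35.0 μL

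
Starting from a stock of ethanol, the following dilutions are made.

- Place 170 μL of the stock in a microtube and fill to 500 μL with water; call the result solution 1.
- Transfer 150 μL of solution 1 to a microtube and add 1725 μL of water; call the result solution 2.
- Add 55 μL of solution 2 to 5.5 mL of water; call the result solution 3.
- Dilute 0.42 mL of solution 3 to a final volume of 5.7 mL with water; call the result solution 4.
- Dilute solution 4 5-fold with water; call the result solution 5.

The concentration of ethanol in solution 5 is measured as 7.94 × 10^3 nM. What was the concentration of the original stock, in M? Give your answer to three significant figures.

Step 1: 170 μL brought to 500 μL → factor 500/170 = 2.9412
Step 2: 150 μL + 1725 μL = 1875 μL total → factor 1875/150 = 12.5
Step 3: 55 μL + 5.5 mL = 5555 μL total → factor 5555/55 = 101
Step 4: 0.42 mL brought to 5.7 mL → factor 5.7/0.42 = 13.571
Step 5: 5-fold → factor 5
Overall dilution factor = 2.9412 × 12.5 × 101 × 13.571 × 5 = 2.5197 × 10^5
Stock = 7.94 × 10^3 nM × 2.5197 × 10^5 = 2.001 × 10^9 nM = 2.00 M

2.00 M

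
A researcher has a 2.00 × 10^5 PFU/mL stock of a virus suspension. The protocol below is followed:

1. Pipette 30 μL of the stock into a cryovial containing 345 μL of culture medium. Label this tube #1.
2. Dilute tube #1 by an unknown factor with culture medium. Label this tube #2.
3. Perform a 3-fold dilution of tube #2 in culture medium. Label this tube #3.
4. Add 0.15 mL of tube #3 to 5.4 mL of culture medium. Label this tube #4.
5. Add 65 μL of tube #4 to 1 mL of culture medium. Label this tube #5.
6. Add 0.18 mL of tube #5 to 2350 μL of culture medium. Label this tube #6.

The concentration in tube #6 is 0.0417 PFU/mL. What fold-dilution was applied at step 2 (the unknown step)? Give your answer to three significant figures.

15.0-fold

Step 1: 30 μL + 345 μL = 375 μL total → factor 375/30 = 12.5
Step 2: unknown factor x
Step 3: 3-fold → factor 3
Step 4: 0.15 mL + 5.4 mL = 5.55 mL total → factor 5.55/0.15 = 37
Step 5: 65 μL + 1 mL = 1065 μL total → factor 1065/65 = 16.385
Step 6: 0.18 mL + 2350 μL = 2.53 mL total → factor 2.53/0.18 = 14.056
Product of known-step factors = 3.1953 × 10^5
Overall factor = 2.00 × 10^5 PFU/mL / (0.0417 PFU/mL) = 4.7962 × 10^6
x = 4.7962 × 10^6 / 3.1953 × 10^5 = 15.0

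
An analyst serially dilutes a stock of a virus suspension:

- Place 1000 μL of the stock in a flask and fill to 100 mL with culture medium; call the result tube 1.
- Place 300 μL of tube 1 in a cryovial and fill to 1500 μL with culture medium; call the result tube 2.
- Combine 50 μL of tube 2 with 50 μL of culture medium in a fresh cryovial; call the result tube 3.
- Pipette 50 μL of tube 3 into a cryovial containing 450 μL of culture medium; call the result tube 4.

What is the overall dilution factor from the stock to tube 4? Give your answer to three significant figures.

1.00 × 10^4

Step 1: 1000 μL brought to 100 mL → factor 1 × 10^5/1000 = 100
Step 2: 300 μL brought to 1500 μL → factor 1500/300 = 5
Step 3: 50 μL + 50 μL = 100 μL total → factor 100/50 = 2
Step 4: 50 μL + 450 μL = 500 μL total → factor 500/50 = 10
Overall dilution factor = 100 × 5 × 2 × 10 = 10000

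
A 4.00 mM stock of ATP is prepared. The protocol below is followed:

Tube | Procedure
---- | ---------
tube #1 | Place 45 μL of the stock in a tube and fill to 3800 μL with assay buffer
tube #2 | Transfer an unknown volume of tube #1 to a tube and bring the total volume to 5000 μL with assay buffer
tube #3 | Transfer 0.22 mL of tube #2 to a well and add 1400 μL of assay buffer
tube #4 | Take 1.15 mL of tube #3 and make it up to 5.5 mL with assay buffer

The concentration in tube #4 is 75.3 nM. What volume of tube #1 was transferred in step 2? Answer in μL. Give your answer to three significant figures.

Step 1: 45 μL brought to 3800 μL → factor 3800/45 = 84.444
Step 2: v brought to 5000 μL → factor = 5000 μL/v
Step 3: 0.22 mL + 1400 μL = 1.62 mL total → factor 1.62/0.22 = 7.3636
Step 4: 1.15 mL brought to 5.5 mL → factor 5.5/1.15 = 4.7826
Product of known-step factors = 2973.9
Overall factor = 4.00 mM / (75.3 nM) = 53121
Step-2 factor = 53121 / 2973.9 = 17.862
v = 5000 μL / 17.862 = 280 μL

280 μL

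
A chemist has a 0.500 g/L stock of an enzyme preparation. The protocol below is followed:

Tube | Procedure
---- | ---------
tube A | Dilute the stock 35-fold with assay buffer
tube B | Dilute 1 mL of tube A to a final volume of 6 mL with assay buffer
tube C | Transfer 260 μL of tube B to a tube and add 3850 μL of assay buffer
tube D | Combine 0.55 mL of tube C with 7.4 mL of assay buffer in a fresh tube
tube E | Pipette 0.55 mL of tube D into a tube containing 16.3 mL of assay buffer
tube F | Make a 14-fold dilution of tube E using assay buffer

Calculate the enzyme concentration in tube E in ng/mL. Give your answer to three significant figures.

Step 1: 35-fold → factor 35
Step 2: 1 mL brought to 6 mL → factor 6/1 = 6
Step 3: 260 μL + 3850 μL = 4110 μL total → factor 4110/260 = 15.808
Step 4: 0.55 mL + 7.4 mL = 7.95 mL total → factor 7.95/0.55 = 14.455
Step 5: 0.55 mL + 16.3 mL = 16.85 mL total → factor 16.85/0.55 = 30.636
Dilution factor through tube E = 35 × 6 × 15.808 × 14.455 × 30.636 = 1.47 × 10^6
[tube E] = 0.500 g/L / 1.47 × 10^6 = 3.401 × 10^-7 g/L = 0.340 ng/mL

0.340 ng/mL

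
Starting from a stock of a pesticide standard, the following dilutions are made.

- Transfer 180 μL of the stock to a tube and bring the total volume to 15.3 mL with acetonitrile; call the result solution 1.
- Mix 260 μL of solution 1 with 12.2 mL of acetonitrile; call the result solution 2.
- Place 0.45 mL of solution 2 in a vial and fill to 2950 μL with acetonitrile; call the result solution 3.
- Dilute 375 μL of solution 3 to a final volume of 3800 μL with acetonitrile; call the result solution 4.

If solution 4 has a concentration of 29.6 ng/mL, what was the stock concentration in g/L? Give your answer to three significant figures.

8.01 g/L

Step 1: 180 μL brought to 15.3 mL → factor 15300/180 = 85
Step 2: 260 μL + 12.2 mL = 12460 μL total → factor 12460/260 = 47.923
Step 3: 0.45 mL brought to 2950 μL → factor 2.95/0.45 = 6.5556
Step 4: 375 μL brought to 3800 μL → factor 3800/375 = 10.133
Overall dilution factor = 85 × 47.923 × 6.5556 × 10.133 = 2.706 × 10^5
Stock = 29.6 ng/mL × 2.706 × 10^5 = 8.010 × 10^6 ng/mL = 8.01 g/L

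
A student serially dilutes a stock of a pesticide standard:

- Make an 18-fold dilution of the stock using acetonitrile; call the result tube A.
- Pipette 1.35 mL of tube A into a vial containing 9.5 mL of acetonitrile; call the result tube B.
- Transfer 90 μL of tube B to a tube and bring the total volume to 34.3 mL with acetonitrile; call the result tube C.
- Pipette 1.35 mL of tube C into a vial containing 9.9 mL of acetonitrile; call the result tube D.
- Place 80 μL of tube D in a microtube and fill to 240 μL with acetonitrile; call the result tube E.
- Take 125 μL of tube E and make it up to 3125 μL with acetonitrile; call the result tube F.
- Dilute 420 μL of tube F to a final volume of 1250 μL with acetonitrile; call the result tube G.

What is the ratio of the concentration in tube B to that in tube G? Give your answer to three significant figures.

Step 1: 18-fold → factor 18
Step 2: 1.35 mL + 9.5 mL = 10.85 mL total → factor 10.85/1.35 = 8.037
Step 3: 90 μL brought to 34.3 mL → factor 34300/90 = 381.11
Step 4: 1.35 mL + 9.9 mL = 11.25 mL total → factor 11.25/1.35 = 8.3333
Step 5: 80 μL brought to 240 μL → factor 240/80 = 3
Step 6: 125 μL brought to 3125 μL → factor 3125/125 = 25
Step 7: 420 μL brought to 1250 μL → factor 1250/420 = 2.9762
Dilution factor to tube B = 144.67; to tube G = 1.0256 × 10^8
[tube B]/[tube G] = (factor to tube G)/(factor to tube B) = 1.0256 × 10^8/144.67 = 7.09 × 10^5

7.09 × 10^5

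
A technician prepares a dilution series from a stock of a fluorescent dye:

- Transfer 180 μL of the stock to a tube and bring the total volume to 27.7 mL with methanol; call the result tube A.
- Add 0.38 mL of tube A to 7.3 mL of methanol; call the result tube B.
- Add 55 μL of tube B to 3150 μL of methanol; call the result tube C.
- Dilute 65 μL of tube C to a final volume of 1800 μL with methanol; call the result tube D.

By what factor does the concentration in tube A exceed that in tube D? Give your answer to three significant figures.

Step 1: 180 μL brought to 27.7 mL → factor 27700/180 = 153.89
Step 2: 0.38 mL + 7.3 mL = 7.68 mL total → factor 7.68/0.38 = 20.211
Step 3: 55 μL + 3150 μL = 3205 μL total → factor 3205/55 = 58.273
Step 4: 65 μL brought to 1800 μL → factor 1800/65 = 27.692
Dilution factor to tube A = 153.89; to tube D = 5.0189 × 10^6
[tube A]/[tube D] = (factor to tube D)/(factor to tube A) = 5.0189 × 10^6/153.89 = 3.26 × 10^4

3.26 × 10^4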